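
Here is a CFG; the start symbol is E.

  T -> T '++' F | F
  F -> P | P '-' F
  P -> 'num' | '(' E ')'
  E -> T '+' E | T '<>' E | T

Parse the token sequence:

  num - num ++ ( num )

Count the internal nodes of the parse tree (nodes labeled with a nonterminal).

13

[E [T [T [F [P num] - [F [P num]]]] ++ [F [P ( [E [T [F [P num]]]] )]]]]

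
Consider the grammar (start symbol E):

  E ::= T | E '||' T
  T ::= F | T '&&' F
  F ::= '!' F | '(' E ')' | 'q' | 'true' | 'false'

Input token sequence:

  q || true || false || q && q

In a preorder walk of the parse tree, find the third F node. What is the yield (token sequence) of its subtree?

false

[E [E [E [E [T [F q]]] || [T [F true]]] || [T [F false]]] || [T [T [F q]] && [F q]]]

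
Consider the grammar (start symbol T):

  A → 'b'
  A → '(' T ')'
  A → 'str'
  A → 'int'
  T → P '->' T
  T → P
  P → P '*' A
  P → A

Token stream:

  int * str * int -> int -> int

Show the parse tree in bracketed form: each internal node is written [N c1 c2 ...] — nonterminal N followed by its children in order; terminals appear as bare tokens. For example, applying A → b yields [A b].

T
P -> T
P * A -> T
P * A * A -> T
A * A * A -> T
int * A * A -> T
int * str * A -> T
int * str * int -> T
int * str * int -> P -> T
int * str * int -> A -> T
int * str * int -> int -> T
int * str * int -> int -> P
int * str * int -> int -> A
int * str * int -> int -> int

[T [P [P [P [A int]] * [A str]] * [A int]] -> [T [P [A int]] -> [T [P [A int]]]]]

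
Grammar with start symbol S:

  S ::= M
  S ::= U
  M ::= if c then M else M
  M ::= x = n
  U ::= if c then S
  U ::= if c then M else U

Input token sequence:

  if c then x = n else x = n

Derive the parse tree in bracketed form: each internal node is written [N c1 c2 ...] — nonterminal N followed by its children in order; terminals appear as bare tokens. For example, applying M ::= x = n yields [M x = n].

S
M
if c then M else M
if c then x = n else M
if c then x = n else x = n

[S [M if c then [M x = n] else [M x = n]]]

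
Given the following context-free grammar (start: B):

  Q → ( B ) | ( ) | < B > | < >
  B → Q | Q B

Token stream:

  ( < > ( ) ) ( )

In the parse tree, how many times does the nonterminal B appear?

4

[B [Q ( [B [Q < >] [B [Q ( )]]] )] [B [Q ( )]]]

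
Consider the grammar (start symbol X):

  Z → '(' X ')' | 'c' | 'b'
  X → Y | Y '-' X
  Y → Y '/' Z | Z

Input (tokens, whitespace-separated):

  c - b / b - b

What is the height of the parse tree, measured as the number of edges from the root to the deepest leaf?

5

[X [Y [Z c]] - [X [Y [Y [Z b]] / [Z b]] - [X [Y [Z b]]]]]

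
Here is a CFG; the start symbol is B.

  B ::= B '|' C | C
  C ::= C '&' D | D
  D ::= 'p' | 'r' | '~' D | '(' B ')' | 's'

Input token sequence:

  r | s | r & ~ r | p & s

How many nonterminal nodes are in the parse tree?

17

[B [B [B [B [C [D r]]] | [C [D s]]] | [C [C [D r]] & [D ~ [D r]]]] | [C [C [D p]] & [D s]]]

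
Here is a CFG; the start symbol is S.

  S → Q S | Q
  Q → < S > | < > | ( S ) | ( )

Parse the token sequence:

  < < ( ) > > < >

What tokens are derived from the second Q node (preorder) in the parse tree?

< ( ) >

[S [Q < [S [Q < [S [Q ( )]] >]] >] [S [Q < >]]]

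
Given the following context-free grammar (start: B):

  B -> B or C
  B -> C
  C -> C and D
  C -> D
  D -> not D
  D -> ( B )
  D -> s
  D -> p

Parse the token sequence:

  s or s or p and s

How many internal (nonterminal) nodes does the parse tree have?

[B [B [B [C [D s]]] or [C [D s]]] or [C [C [D p]] and [D s]]]

11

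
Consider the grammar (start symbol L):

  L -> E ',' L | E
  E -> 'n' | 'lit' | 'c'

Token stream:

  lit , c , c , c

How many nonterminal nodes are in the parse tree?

8

[L [E lit] , [L [E c] , [L [E c] , [L [E c]]]]]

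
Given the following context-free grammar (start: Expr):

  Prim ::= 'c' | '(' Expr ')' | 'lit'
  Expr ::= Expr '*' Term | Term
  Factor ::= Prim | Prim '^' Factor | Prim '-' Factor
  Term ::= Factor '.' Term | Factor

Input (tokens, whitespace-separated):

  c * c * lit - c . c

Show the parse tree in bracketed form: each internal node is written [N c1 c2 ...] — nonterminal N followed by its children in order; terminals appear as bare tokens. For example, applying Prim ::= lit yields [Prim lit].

Expr
Expr * Term
Expr * Term * Term
Term * Term * Term
Factor * Term * Term
Prim * Term * Term
c * Term * Term
c * Factor * Term
c * Prim * Term
c * c * Term
c * c * Factor . Term
c * c * Prim - Factor . Term
c * c * lit - Factor . Term
c * c * lit - Prim . Term
c * c * lit - c . Term
c * c * lit - c . Factor
c * c * lit - c . Prim
c * c * lit - c . c

[Expr [Expr [Expr [Term [Factor [Prim c]]]] * [Term [Factor [Prim c]]]] * [Term [Factor [Prim lit] - [Factor [Prim c]]] . [Term [Factor [Prim c]]]]]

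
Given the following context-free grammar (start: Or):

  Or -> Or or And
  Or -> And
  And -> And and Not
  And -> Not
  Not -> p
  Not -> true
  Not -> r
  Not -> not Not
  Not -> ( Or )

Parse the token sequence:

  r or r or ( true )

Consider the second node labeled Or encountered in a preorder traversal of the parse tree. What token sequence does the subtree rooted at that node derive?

[Or [Or [Or [And [Not r]]] or [And [Not r]]] or [And [Not ( [Or [And [Not true]]] )]]]

r or r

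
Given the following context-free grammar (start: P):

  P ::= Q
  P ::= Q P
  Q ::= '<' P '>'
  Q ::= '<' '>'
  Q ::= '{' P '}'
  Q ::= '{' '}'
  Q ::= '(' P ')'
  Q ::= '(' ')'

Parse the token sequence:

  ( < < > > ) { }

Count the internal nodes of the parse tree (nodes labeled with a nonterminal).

8

[P [Q ( [P [Q < [P [Q < >]] >]] )] [P [Q { }]]]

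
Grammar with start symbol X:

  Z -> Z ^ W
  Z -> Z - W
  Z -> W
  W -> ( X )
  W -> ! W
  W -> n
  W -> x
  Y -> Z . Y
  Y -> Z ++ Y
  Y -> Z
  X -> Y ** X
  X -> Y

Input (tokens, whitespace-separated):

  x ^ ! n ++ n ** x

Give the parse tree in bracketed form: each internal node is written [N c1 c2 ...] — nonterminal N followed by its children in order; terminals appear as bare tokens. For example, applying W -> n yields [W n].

[X [Y [Z [Z [W x]] ^ [W ! [W n]]] ++ [Y [Z [W n]]]] ** [X [Y [Z [W x]]]]]

X
Y ** X
Z ++ Y ** X
Z ^ W ++ Y ** X
W ^ W ++ Y ** X
x ^ W ++ Y ** X
x ^ ! W ++ Y ** X
x ^ ! n ++ Y ** X
x ^ ! n ++ Z ** X
x ^ ! n ++ W ** X
x ^ ! n ++ n ** X
x ^ ! n ++ n ** Y
x ^ ! n ++ n ** Z
x ^ ! n ++ n ** W
x ^ ! n ++ n ** x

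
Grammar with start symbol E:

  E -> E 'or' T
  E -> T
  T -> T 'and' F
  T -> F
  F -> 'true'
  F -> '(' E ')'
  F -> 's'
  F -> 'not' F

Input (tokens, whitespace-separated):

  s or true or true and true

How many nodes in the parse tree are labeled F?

4

[E [E [E [T [F s]]] or [T [F true]]] or [T [T [F true]] and [F true]]]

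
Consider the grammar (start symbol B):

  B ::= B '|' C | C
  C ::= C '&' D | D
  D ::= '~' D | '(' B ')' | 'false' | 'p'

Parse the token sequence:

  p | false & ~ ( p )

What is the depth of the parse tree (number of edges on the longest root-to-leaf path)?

7

[B [B [C [D p]]] | [C [C [D false]] & [D ~ [D ( [B [C [D p]]] )]]]]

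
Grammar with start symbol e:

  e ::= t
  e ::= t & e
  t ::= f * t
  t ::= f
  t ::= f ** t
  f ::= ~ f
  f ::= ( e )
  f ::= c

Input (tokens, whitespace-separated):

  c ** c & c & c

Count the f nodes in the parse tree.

4

[e [t [f c] ** [t [f c]]] & [e [t [f c]] & [e [t [f c]]]]]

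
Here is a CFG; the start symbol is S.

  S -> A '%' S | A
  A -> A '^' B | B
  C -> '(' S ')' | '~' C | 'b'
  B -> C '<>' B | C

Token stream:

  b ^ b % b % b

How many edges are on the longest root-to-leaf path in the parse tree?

6

[S [A [A [B [C b]]] ^ [B [C b]]] % [S [A [B [C b]]] % [S [A [B [C b]]]]]]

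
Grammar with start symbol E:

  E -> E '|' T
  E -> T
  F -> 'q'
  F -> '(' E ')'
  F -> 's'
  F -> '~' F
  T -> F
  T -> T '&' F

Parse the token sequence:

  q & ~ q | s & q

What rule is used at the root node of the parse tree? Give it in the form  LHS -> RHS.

E -> E '|' T

[E [E [T [T [F q]] & [F ~ [F q]]]] | [T [T [F s]] & [F q]]]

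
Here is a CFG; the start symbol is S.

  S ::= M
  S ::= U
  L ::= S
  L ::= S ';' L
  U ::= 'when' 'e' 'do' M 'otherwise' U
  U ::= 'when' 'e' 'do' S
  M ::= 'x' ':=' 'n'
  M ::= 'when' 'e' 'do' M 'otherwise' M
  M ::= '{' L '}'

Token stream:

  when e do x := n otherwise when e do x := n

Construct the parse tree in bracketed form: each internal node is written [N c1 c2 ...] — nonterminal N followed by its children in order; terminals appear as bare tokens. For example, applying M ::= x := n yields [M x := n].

S
U
when e do M otherwise U
when e do x := n otherwise U
when e do x := n otherwise when e do S
when e do x := n otherwise when e do M
when e do x := n otherwise when e do x := n

[S [U when e do [M x := n] otherwise [U when e do [S [M x := n]]]]]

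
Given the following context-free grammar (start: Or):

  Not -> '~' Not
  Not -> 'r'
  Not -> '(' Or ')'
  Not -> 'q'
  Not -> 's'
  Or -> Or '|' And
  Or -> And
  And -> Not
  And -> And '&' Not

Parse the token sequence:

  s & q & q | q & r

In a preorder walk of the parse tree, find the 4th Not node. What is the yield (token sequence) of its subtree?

[Or [Or [And [And [And [Not s]] & [Not q]] & [Not q]]] | [And [And [Not q]] & [Not r]]]

q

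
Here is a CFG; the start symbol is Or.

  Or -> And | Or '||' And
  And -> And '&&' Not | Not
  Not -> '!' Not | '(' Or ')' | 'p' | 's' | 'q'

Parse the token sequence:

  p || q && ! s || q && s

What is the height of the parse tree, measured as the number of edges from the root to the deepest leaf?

[Or [Or [Or [And [Not p]]] || [And [And [Not q]] && [Not ! [Not s]]]] || [And [And [Not q]] && [Not s]]]

5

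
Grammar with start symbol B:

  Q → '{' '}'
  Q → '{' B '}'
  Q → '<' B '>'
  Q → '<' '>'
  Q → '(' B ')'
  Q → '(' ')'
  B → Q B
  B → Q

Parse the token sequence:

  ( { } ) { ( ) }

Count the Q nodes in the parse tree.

4

[B [Q ( [B [Q { }]] )] [B [Q { [B [Q ( )]] }]]]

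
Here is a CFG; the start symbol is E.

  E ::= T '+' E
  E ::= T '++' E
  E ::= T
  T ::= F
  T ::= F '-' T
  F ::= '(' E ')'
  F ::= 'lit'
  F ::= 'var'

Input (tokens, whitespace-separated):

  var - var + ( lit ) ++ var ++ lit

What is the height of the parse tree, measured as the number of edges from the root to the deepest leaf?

[E [T [F var] - [T [F var]]] + [E [T [F ( [E [T [F lit]]] )]] ++ [E [T [F var]] ++ [E [T [F lit]]]]]]

7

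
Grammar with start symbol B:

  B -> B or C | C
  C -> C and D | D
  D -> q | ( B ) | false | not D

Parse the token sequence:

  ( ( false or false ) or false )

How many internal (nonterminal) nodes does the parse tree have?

[B [C [D ( [B [B [C [D ( [B [B [C [D false]]] or [C [D false]]] )]]] or [C [D false]]] )]]]

15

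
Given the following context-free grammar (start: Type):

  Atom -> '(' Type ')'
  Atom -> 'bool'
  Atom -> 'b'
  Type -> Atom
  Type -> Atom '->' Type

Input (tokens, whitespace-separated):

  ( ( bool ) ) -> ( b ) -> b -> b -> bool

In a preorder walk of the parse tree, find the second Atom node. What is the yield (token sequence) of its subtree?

( bool )

[Type [Atom ( [Type [Atom ( [Type [Atom bool]] )]] )] -> [Type [Atom ( [Type [Atom b]] )] -> [Type [Atom b] -> [Type [Atom b] -> [Type [Atom bool]]]]]]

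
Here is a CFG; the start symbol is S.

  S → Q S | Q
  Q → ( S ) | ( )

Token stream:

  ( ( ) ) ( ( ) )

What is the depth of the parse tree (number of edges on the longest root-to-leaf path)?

[S [Q ( [S [Q ( )]] )] [S [Q ( [S [Q ( )]] )]]]

5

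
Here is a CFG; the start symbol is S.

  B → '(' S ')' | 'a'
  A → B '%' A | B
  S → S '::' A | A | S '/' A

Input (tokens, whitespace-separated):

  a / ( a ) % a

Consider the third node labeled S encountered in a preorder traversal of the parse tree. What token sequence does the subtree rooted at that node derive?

a

[S [S [A [B a]]] / [A [B ( [S [A [B a]]] )] % [A [B a]]]]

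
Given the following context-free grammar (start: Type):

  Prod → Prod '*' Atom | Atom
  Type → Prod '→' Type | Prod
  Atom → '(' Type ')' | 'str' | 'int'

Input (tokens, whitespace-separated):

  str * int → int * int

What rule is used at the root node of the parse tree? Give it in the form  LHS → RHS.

Type → Prod '→' Type

[Type [Prod [Prod [Atom str]] * [Atom int]] → [Type [Prod [Prod [Atom int]] * [Atom int]]]]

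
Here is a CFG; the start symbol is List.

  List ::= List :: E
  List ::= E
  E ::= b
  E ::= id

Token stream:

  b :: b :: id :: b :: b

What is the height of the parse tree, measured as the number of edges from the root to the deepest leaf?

6

[List [List [List [List [List [E b]] :: [E b]] :: [E id]] :: [E b]] :: [E b]]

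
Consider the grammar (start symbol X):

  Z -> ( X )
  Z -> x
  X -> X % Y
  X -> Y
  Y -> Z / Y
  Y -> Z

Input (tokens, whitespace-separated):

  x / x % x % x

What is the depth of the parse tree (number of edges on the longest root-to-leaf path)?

[X [X [X [Y [Z x] / [Y [Z x]]]] % [Y [Z x]]] % [Y [Z x]]]

6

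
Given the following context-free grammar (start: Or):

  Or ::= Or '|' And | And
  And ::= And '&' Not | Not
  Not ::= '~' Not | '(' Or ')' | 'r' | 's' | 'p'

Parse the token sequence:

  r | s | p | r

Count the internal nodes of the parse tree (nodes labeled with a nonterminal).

12

[Or [Or [Or [Or [And [Not r]]] | [And [Not s]]] | [And [Not p]]] | [And [Not r]]]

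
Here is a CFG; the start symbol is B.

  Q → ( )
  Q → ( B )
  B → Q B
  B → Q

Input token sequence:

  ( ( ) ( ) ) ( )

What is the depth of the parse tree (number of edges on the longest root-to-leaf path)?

[B [Q ( [B [Q ( )] [B [Q ( )]]] )] [B [Q ( )]]]

5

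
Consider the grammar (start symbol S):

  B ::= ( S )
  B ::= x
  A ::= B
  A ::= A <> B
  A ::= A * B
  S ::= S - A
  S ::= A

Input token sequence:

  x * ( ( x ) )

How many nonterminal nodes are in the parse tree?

11

[S [A [A [B x]] * [B ( [S [A [B ( [S [A [B x]]] )]]] )]]]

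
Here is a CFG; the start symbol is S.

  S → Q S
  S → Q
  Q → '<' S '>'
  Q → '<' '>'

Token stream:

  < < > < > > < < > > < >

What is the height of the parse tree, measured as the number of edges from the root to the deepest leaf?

5

[S [Q < [S [Q < >] [S [Q < >]]] >] [S [Q < [S [Q < >]] >] [S [Q < >]]]]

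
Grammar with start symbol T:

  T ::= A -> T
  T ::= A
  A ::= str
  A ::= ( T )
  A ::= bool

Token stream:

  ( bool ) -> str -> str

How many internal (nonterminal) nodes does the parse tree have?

[T [A ( [T [A bool]] )] -> [T [A str] -> [T [A str]]]]

8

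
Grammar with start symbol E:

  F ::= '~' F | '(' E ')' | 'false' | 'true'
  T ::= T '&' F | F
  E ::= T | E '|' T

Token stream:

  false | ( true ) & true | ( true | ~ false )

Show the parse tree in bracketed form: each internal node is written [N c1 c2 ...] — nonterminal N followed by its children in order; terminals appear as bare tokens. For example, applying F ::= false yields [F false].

[E [E [E [T [F false]]] | [T [T [F ( [E [T [F true]]] )]] & [F true]]] | [T [F ( [E [E [T [F true]]] | [T [F ~ [F false]]]] )]]]

E
E | T
E | T | T
T | T | T
F | T | T
false | T | T
false | T & F | T
false | F & F | T
false | ( E ) & F | T
false | ( T ) & F | T
false | ( F ) & F | T
false | ( true ) & F | T
false | ( true ) & true | T
false | ( true ) & true | F
false | ( true ) & true | ( E )
false | ( true ) & true | ( E | T )
false | ( true ) & true | ( T | T )
false | ( true ) & true | ( F | T )
false | ( true ) & true | ( true | T )
false | ( true ) & true | ( true | F )
false | ( true ) & true | ( true | ~ F )
false | ( true ) & true | ( true | ~ false )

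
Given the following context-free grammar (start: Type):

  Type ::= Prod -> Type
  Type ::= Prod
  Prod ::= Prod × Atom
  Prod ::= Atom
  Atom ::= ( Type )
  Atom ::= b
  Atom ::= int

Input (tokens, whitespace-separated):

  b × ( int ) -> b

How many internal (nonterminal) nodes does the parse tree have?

11

[Type [Prod [Prod [Atom b]] × [Atom ( [Type [Prod [Atom int]]] )]] -> [Type [Prod [Atom b]]]]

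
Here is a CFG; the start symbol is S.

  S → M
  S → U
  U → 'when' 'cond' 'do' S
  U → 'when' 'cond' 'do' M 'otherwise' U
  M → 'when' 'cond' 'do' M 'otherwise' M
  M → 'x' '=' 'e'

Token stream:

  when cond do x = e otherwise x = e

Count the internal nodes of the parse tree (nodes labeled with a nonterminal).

[S [M when cond do [M x = e] otherwise [M x = e]]]

4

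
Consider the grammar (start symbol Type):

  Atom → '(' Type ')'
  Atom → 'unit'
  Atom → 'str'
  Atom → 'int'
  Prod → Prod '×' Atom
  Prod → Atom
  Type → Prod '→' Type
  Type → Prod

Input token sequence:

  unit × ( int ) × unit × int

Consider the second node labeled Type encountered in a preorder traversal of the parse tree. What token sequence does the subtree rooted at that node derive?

int

[Type [Prod [Prod [Prod [Prod [Atom unit]] × [Atom ( [Type [Prod [Atom int]]] )]] × [Atom unit]] × [Atom int]]]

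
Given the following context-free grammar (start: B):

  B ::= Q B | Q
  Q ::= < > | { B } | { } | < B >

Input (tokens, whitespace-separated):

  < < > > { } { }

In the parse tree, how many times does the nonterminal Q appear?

4

[B [Q < [B [Q < >]] >] [B [Q { }] [B [Q { }]]]]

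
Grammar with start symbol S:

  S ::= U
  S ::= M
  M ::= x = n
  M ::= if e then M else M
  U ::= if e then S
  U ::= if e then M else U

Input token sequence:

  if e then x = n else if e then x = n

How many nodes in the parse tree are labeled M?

2

[S [U if e then [M x = n] else [U if e then [S [M x = n]]]]]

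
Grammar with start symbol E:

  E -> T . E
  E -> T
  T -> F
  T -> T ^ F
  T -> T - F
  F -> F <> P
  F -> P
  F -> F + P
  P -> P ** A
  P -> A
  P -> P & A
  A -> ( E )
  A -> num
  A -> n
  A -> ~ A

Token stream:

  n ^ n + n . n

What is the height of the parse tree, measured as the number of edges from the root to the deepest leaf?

[E [T [T [F [P [A n]]]] ^ [F [F [P [A n]]] + [P [A n]]]] . [E [T [F [P [A n]]]]]]

6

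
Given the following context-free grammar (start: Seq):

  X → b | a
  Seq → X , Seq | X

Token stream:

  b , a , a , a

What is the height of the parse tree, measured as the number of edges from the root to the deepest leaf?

[Seq [X b] , [Seq [X a] , [Seq [X a] , [Seq [X a]]]]]

5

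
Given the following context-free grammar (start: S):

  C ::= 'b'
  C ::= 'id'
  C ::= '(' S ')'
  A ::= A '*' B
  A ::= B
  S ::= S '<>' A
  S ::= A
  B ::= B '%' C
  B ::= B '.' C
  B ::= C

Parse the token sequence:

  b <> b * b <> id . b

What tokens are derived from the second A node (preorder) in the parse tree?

[S [S [S [A [B [C b]]]] <> [A [A [B [C b]]] * [B [C b]]]] <> [A [B [B [C id]] . [C b]]]]

b * b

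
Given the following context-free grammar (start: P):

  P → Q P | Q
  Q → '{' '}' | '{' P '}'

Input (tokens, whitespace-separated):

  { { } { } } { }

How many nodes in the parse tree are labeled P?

[P [Q { [P [Q { }] [P [Q { }]]] }] [P [Q { }]]]

4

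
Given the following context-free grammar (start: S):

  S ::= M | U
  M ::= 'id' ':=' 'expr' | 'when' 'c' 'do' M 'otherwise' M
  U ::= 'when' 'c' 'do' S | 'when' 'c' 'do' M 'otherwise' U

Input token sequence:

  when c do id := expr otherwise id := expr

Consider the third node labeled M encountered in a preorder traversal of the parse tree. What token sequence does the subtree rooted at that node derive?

[S [M when c do [M id := expr] otherwise [M id := expr]]]

id := expr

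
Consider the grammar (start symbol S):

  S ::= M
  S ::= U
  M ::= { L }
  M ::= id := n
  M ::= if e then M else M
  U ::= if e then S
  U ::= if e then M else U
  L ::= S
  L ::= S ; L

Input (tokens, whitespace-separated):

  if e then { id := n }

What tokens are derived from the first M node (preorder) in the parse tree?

{ id := n }

[S [U if e then [S [M { [L [S [M id := n]]] }]]]]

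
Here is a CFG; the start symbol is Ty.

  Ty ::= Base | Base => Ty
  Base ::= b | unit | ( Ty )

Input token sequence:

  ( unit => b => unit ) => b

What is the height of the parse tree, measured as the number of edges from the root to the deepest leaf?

[Ty [Base ( [Ty [Base unit] => [Ty [Base b] => [Ty [Base unit]]]] )] => [Ty [Base b]]]

6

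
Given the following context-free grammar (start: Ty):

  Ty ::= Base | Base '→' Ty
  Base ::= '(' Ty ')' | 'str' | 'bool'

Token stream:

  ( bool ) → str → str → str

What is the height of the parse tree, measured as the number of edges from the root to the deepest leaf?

[Ty [Base ( [Ty [Base bool]] )] → [Ty [Base str] → [Ty [Base str] → [Ty [Base str]]]]]

5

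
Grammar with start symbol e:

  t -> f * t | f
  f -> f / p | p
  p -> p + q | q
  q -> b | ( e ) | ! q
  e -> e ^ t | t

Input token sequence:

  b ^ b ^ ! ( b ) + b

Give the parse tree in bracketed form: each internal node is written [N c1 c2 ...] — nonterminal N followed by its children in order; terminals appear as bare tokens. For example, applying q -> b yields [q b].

[e [e [e [t [f [p [q b]]]]] ^ [t [f [p [q b]]]]] ^ [t [f [p [p [q ! [q ( [e [t [f [p [q b]]]]] )]]] + [q b]]]]]

e
e ^ t
e ^ t ^ t
t ^ t ^ t
f ^ t ^ t
p ^ t ^ t
q ^ t ^ t
b ^ t ^ t
b ^ f ^ t
b ^ p ^ t
b ^ q ^ t
b ^ b ^ t
b ^ b ^ f
b ^ b ^ p
b ^ b ^ p + q
b ^ b ^ q + q
b ^ b ^ ! q + q
b ^ b ^ ! ( e ) + q
b ^ b ^ ! ( t ) + q
b ^ b ^ ! ( f ) + q
b ^ b ^ ! ( p ) + q
b ^ b ^ ! ( q ) + q
b ^ b ^ ! ( b ) + q
b ^ b ^ ! ( b ) + b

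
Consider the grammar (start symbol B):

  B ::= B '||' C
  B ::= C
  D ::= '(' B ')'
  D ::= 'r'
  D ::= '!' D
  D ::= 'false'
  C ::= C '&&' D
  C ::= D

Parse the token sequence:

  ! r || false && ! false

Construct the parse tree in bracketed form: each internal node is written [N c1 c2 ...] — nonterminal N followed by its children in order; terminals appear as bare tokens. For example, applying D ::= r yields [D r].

B
B || C
C || C
D || C
! D || C
! r || C
! r || C && D
! r || D && D
! r || false && D
! r || false && ! D
! r || false && ! false

[B [B [C [D ! [D r]]]] || [C [C [D false]] && [D ! [D false]]]]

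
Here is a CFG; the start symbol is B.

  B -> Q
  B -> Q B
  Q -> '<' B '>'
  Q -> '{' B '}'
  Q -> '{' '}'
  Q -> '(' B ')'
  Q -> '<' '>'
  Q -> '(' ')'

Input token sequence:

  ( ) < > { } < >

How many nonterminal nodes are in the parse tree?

8

[B [Q ( )] [B [Q < >] [B [Q { }] [B [Q < >]]]]]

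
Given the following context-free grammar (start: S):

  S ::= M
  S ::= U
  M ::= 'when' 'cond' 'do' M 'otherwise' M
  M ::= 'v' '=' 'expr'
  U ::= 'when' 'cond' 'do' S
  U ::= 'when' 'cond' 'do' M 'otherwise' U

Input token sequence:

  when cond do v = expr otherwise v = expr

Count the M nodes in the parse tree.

3

[S [M when cond do [M v = expr] otherwise [M v = expr]]]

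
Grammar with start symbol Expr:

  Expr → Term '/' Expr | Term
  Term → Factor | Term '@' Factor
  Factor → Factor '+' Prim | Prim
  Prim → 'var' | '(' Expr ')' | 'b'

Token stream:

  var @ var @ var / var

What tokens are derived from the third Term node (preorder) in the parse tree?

var

[Expr [Term [Term [Term [Factor [Prim var]]] @ [Factor [Prim var]]] @ [Factor [Prim var]]] / [Expr [Term [Factor [Prim var]]]]]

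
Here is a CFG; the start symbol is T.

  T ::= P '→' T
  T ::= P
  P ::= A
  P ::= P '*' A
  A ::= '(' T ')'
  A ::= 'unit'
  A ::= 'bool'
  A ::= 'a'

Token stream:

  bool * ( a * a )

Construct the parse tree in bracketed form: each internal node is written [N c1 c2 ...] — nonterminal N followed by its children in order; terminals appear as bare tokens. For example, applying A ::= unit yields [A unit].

T
P
P * A
A * A
bool * A
bool * ( T )
bool * ( P )
bool * ( P * A )
bool * ( A * A )
bool * ( a * A )
bool * ( a * a )

[T [P [P [A bool]] * [A ( [T [P [P [A a]] * [A a]]] )]]]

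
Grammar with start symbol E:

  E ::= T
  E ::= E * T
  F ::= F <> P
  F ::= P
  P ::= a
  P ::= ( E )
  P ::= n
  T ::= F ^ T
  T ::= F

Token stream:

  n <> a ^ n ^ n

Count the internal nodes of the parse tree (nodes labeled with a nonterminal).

[E [T [F [F [P n]] <> [P a]] ^ [T [F [P n]] ^ [T [F [P n]]]]]]

12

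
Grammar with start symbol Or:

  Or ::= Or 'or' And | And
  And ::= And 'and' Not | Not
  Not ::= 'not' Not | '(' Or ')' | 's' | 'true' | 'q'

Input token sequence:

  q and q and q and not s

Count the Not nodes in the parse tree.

5

[Or [And [And [And [And [Not q]] and [Not q]] and [Not q]] and [Not not [Not s]]]]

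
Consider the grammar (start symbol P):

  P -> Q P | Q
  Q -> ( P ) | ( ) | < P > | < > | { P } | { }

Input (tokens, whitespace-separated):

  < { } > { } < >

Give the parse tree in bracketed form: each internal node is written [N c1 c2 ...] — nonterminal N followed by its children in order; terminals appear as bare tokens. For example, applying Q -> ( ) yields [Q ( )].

[P [Q < [P [Q { }]] >] [P [Q { }] [P [Q < >]]]]

P
Q P
< P > P
< Q > P
< { } > P
< { } > Q P
< { } > { } P
< { } > { } Q
< { } > { } < >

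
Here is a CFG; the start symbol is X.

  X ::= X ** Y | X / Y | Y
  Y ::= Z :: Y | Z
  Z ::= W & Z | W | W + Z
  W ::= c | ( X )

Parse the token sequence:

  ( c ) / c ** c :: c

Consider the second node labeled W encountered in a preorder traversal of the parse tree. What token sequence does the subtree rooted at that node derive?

[X [X [X [Y [Z [W ( [X [Y [Z [W c]]]] )]]]] / [Y [Z [W c]]]] ** [Y [Z [W c]] :: [Y [Z [W c]]]]]

c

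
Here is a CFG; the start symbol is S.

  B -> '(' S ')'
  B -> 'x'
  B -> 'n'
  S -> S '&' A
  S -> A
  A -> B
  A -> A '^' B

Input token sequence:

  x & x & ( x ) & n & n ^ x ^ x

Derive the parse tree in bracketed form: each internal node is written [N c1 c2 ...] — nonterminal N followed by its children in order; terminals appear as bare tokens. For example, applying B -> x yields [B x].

[S [S [S [S [S [A [B x]]] & [A [B x]]] & [A [B ( [S [A [B x]]] )]]] & [A [B n]]] & [A [A [A [B n]] ^ [B x]] ^ [B x]]]

S
S & A
S & A & A
S & A & A & A
S & A & A & A & A
A & A & A & A & A
B & A & A & A & A
x & A & A & A & A
x & B & A & A & A
x & x & A & A & A
x & x & B & A & A
x & x & ( S ) & A & A
x & x & ( A ) & A & A
x & x & ( B ) & A & A
x & x & ( x ) & A & A
x & x & ( x ) & B & A
x & x & ( x ) & n & A
x & x & ( x ) & n & A ^ B
x & x & ( x ) & n & A ^ B ^ B
x & x & ( x ) & n & B ^ B ^ B
x & x & ( x ) & n & n ^ B ^ B
x & x & ( x ) & n & n ^ x ^ B
x & x & ( x ) & n & n ^ x ^ x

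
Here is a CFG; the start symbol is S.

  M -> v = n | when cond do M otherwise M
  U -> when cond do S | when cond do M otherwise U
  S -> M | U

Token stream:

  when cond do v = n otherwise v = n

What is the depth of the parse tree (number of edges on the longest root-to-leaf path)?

3

[S [M when cond do [M v = n] otherwise [M v = n]]]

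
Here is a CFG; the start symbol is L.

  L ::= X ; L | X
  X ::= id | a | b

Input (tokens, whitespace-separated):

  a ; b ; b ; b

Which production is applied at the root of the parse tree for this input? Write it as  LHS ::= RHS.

L ::= X ; L

[L [X a] ; [L [X b] ; [L [X b] ; [L [X b]]]]]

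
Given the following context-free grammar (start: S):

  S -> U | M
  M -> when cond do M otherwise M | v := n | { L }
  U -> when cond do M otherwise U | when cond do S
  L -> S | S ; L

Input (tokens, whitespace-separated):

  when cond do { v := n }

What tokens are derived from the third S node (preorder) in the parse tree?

v := n

[S [U when cond do [S [M { [L [S [M v := n]]] }]]]]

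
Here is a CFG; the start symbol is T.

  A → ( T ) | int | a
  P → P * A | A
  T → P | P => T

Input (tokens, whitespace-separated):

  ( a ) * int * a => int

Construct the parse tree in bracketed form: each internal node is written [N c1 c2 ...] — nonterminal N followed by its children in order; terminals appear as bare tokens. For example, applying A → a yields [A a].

[T [P [P [P [A ( [T [P [A a]]] )]] * [A int]] * [A a]] => [T [P [A int]]]]

T
P => T
P * A => T
P * A * A => T
A * A * A => T
( T ) * A * A => T
( P ) * A * A => T
( A ) * A * A => T
( a ) * A * A => T
( a ) * int * A => T
( a ) * int * a => T
( a ) * int * a => P
( a ) * int * a => A
( a ) * int * a => int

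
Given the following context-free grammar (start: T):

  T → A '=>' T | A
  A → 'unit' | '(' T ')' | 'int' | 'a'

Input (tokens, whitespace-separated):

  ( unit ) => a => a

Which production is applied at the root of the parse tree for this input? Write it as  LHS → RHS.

[T [A ( [T [A unit]] )] => [T [A a] => [T [A a]]]]

T → A '=>' T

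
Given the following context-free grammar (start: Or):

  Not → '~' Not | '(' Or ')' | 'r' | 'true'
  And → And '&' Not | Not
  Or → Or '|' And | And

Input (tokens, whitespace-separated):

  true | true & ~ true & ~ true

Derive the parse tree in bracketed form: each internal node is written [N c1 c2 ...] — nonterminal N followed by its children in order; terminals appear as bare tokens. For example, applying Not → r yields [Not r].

[Or [Or [And [Not true]]] | [And [And [And [Not true]] & [Not ~ [Not true]]] & [Not ~ [Not true]]]]

Or
Or | And
And | And
Not | And
true | And
true | And & Not
true | And & Not & Not
true | Not & Not & Not
true | true & Not & Not
true | true & ~ Not & Not
true | true & ~ true & Not
true | true & ~ true & ~ Not
true | true & ~ true & ~ true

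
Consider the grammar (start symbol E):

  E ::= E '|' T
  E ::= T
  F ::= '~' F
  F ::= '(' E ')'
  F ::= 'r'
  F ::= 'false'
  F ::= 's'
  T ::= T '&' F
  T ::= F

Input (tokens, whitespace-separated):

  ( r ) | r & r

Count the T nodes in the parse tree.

4

[E [E [T [F ( [E [T [F r]]] )]]] | [T [T [F r]] & [F r]]]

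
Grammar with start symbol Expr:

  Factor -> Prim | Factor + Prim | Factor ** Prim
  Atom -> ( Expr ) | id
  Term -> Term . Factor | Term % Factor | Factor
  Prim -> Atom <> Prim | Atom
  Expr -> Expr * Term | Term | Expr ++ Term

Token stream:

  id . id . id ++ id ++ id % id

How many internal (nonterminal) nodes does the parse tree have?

[Expr [Expr [Expr [Term [Term [Term [Factor [Prim [Atom id]]]] . [Factor [Prim [Atom id]]]] . [Factor [Prim [Atom id]]]]] ++ [Term [Factor [Prim [Atom id]]]]] ++ [Term [Term [Factor [Prim [Atom id]]]] % [Factor [Prim [Atom id]]]]]

27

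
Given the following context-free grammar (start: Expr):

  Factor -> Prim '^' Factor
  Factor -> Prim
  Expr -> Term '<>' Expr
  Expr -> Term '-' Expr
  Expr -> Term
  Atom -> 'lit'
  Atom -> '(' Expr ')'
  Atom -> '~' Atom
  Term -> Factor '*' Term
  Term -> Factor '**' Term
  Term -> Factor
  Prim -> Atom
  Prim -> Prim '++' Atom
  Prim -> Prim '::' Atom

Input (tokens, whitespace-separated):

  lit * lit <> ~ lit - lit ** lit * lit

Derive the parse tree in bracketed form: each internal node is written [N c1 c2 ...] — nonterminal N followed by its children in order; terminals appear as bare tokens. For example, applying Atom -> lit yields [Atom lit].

[Expr [Term [Factor [Prim [Atom lit]]] * [Term [Factor [Prim [Atom lit]]]]] <> [Expr [Term [Factor [Prim [Atom ~ [Atom lit]]]]] - [Expr [Term [Factor [Prim [Atom lit]]] ** [Term [Factor [Prim [Atom lit]]] * [Term [Factor [Prim [Atom lit]]]]]]]]]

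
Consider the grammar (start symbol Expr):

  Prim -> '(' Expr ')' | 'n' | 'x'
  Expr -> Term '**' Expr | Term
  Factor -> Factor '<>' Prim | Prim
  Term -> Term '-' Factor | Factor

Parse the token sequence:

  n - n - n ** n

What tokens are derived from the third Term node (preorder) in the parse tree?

n

[Expr [Term [Term [Term [Factor [Prim n]]] - [Factor [Prim n]]] - [Factor [Prim n]]] ** [Expr [Term [Factor [Prim n]]]]]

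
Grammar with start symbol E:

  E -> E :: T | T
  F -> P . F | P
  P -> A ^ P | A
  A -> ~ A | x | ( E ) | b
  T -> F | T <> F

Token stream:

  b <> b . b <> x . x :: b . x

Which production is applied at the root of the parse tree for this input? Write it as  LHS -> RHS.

E -> E :: T

[E [E [T [T [T [F [P [A b]]]] <> [F [P [A b]] . [F [P [A b]]]]] <> [F [P [A x]] . [F [P [A x]]]]]] :: [T [F [P [A b]] . [F [P [A x]]]]]]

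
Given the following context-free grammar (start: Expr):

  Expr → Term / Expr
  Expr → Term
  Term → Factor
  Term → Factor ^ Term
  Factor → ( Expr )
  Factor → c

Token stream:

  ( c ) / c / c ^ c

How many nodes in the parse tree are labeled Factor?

5

[Expr [Term [Factor ( [Expr [Term [Factor c]]] )]] / [Expr [Term [Factor c]] / [Expr [Term [Factor c] ^ [Term [Factor c]]]]]]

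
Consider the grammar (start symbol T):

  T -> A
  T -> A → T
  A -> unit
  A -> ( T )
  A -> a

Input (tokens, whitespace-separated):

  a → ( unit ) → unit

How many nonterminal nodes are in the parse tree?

8

[T [A a] → [T [A ( [T [A unit]] )] → [T [A unit]]]]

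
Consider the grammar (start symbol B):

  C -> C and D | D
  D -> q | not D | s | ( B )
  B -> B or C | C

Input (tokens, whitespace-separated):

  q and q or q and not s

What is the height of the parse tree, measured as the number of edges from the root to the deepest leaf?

5

[B [B [C [C [D q]] and [D q]]] or [C [C [D q]] and [D not [D s]]]]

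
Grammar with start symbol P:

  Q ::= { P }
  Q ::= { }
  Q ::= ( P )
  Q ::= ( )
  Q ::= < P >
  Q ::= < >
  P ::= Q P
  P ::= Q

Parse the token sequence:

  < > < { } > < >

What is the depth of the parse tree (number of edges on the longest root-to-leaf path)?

5

[P [Q < >] [P [Q < [P [Q { }]] >] [P [Q < >]]]]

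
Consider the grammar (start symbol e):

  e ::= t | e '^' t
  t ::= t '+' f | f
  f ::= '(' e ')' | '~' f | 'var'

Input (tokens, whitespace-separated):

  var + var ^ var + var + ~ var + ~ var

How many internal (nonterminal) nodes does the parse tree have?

[e [e [t [t [f var]] + [f var]]] ^ [t [t [t [t [f var]] + [f var]] + [f ~ [f var]]] + [f ~ [f var]]]]

16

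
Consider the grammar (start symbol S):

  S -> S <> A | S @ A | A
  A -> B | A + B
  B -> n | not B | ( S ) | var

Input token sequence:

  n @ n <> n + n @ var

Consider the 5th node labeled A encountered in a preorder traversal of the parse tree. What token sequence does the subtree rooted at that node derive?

var

[S [S [S [S [A [B n]]] @ [A [B n]]] <> [A [A [B n]] + [B n]]] @ [A [B var]]]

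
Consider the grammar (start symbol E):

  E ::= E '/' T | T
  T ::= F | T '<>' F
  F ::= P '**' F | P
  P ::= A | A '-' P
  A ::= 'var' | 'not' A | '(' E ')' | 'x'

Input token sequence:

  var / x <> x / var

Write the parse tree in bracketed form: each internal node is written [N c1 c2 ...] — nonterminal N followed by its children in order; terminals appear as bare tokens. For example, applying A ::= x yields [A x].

E
E / T
E / T / T
T / T / T
F / T / T
P / T / T
A / T / T
var / T / T
var / T <> F / T
var / F <> F / T
var / P <> F / T
var / A <> F / T
var / x <> F / T
var / x <> P / T
var / x <> A / T
var / x <> x / T
var / x <> x / F
var / x <> x / P
var / x <> x / A
var / x <> x / var

[E [E [E [T [F [P [A var]]]]] / [T [T [F [P [A x]]]] <> [F [P [A x]]]]] / [T [F [P [A var]]]]]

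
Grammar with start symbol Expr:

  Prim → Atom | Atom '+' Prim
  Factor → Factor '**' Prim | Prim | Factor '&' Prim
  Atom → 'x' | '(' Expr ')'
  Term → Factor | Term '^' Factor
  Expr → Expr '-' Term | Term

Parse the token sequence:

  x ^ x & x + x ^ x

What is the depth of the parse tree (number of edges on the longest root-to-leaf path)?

7

[Expr [Term [Term [Term [Factor [Prim [Atom x]]]] ^ [Factor [Factor [Prim [Atom x]]] & [Prim [Atom x] + [Prim [Atom x]]]]] ^ [Factor [Prim [Atom x]]]]]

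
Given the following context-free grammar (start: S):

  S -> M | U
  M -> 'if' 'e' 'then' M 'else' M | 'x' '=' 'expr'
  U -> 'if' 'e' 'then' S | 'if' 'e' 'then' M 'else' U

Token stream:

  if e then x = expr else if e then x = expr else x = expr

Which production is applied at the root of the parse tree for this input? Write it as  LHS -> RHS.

[S [M if e then [M x = expr] else [M if e then [M x = expr] else [M x = expr]]]]

S -> M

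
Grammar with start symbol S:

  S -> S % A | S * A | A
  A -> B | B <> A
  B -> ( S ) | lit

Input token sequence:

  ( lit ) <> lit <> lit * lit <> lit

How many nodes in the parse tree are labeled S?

[S [S [A [B ( [S [A [B lit]]] )] <> [A [B lit] <> [A [B lit]]]]] * [A [B lit] <> [A [B lit]]]]

3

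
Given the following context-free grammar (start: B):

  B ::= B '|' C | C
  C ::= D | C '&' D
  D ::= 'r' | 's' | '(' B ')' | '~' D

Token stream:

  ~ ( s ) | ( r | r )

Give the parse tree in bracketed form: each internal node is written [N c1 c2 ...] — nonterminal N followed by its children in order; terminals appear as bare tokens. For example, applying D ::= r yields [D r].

[B [B [C [D ~ [D ( [B [C [D s]]] )]]]] | [C [D ( [B [B [C [D r]]] | [C [D r]]] )]]]

B
B | C
C | C
D | C
~ D | C
~ ( B ) | C
~ ( C ) | C
~ ( D ) | C
~ ( s ) | C
~ ( s ) | D
~ ( s ) | ( B )
~ ( s ) | ( B | C )
~ ( s ) | ( C | C )
~ ( s ) | ( D | C )
~ ( s ) | ( r | C )
~ ( s ) | ( r | D )
~ ( s ) | ( r | r )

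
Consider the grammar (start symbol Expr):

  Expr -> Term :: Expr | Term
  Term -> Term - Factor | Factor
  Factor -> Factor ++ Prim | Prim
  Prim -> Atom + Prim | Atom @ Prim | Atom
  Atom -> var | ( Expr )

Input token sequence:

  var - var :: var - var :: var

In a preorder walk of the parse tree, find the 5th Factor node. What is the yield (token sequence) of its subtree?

[Expr [Term [Term [Factor [Prim [Atom var]]]] - [Factor [Prim [Atom var]]]] :: [Expr [Term [Term [Factor [Prim [Atom var]]]] - [Factor [Prim [Atom var]]]] :: [Expr [Term [Factor [Prim [Atom var]]]]]]]

var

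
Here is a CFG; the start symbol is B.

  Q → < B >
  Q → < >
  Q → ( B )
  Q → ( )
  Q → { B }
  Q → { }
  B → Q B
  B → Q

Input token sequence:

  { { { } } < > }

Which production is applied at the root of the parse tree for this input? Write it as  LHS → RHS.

[B [Q { [B [Q { [B [Q { }]] }] [B [Q < >]]] }]]

B → Q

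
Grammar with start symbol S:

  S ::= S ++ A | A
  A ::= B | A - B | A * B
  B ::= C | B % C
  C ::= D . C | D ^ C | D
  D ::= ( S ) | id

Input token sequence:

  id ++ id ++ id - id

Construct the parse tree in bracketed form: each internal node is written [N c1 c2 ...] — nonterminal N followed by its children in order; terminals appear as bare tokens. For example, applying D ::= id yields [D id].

[S [S [S [A [B [C [D id]]]]] ++ [A [B [C [D id]]]]] ++ [A [A [B [C [D id]]]] - [B [C [D id]]]]]

S
S ++ A
S ++ A ++ A
A ++ A ++ A
B ++ A ++ A
C ++ A ++ A
D ++ A ++ A
id ++ A ++ A
id ++ B ++ A
id ++ C ++ A
id ++ D ++ A
id ++ id ++ A
id ++ id ++ A - B
id ++ id ++ B - B
id ++ id ++ C - B
id ++ id ++ D - B
id ++ id ++ id - B
id ++ id ++ id - C
id ++ id ++ id - D
id ++ id ++ id - id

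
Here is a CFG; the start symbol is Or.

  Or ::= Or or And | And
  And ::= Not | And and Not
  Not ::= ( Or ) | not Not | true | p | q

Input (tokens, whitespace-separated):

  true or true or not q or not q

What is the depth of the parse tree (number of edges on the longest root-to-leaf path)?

[Or [Or [Or [Or [And [Not true]]] or [And [Not true]]] or [And [Not not [Not q]]]] or [And [Not not [Not q]]]]

6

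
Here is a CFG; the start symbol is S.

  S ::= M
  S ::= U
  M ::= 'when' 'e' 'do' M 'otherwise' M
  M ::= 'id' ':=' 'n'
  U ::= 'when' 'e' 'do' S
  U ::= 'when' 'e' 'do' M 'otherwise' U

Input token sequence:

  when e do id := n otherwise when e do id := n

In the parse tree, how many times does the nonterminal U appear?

[S [U when e do [M id := n] otherwise [U when e do [S [M id := n]]]]]

2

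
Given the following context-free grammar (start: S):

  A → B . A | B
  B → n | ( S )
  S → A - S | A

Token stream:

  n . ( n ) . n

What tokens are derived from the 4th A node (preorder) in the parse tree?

[S [A [B n] . [A [B ( [S [A [B n]]] )] . [A [B n]]]]]

n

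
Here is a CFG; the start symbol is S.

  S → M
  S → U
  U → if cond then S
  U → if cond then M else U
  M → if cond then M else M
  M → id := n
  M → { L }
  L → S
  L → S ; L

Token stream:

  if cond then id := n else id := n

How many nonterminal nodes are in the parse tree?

4

[S [M if cond then [M id := n] else [M id := n]]]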